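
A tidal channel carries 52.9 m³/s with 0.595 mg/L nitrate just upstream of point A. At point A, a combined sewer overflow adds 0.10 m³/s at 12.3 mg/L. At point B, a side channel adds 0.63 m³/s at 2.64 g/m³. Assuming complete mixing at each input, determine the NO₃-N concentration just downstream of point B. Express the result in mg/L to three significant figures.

After input A: C = (52.9·0.595 + 0.1·12.3) / 53 = 0.6171 mg/L.
After input B: C = (53·0.6171 + 0.63·2.64) / 53.63 = 0.6408 mg/L.

0.641 mg/L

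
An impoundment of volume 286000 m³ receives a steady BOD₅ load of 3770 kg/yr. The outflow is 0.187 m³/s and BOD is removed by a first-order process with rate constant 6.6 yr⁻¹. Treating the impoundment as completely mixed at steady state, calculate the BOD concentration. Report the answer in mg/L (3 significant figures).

Outflow Q = 0.187 m³/s × 3.156e+07 s/yr = 5.901e+06 m³/yr.
Steady-state CSTR mass balance: W = Q·C + k·V·C, so C = W/(Q + kV).
Q + kV = 5.901e+06 + 6.6·286000 = 7.789e+06 m³/yr.
C = 3770/7.789e+06 = 0.000484 kg/m³ = 0.484 mg/L.

0.484 mg/L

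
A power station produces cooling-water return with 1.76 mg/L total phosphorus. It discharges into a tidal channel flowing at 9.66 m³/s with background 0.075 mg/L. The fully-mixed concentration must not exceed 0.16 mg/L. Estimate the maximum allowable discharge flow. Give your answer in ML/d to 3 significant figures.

Mass balance at complete mixing: C_std·(Q_w + Q_r) = Q_w·C_e + Q_r·C_b.
Rearranging, Q_w = Q_r·(C_std − C_b)/(C_e − C_std) = 9.66·(0.16 − 0.075) / (1.76 − 0.16) = 0.5132 m³/s.
= 44.34 ML/d.

44.3 ML/d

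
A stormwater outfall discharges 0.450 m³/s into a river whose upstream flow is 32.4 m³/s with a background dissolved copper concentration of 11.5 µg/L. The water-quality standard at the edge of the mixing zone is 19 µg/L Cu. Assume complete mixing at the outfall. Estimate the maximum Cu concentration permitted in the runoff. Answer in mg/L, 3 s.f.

0.559 mg/L

11.5 µg/L = 0.0115 mg/L.
19 µg/L = 0.019 mg/L.
Mass balance: 0.019·32.85 = 0.45·Cₑ + 32.4·0.0115.
Cₑ = (0.6241 − 0.3726) / 0.45 = 0.559 mg/L.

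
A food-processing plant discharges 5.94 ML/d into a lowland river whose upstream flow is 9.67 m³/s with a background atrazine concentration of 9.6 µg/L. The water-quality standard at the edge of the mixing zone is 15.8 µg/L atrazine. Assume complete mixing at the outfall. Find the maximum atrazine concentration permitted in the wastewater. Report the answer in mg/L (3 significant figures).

0.888 mg/L

5.94 ML/d = 0.06875 m³/s.
9.6 µg/L = 0.0096 mg/L.
15.8 µg/L = 0.0158 mg/L.
Mass balance: 0.0158·9.739 = 0.06875·Cₑ + 9.67·0.0096.
Cₑ = (0.1539 − 0.09283) / 0.06875 = 0.8879 mg/L.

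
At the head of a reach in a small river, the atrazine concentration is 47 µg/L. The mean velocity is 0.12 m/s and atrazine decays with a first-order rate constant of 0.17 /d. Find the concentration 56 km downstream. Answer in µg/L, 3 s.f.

Travel time t = 56 km / 0.12 m/s = 5.6e+04/0.12 = 4.667e+05 s = 5.401 d.
First-order decay: C = 47·exp(−0.17·5.401) = 47·0.3992 = 18.76 µg/L.

18.8 µg/L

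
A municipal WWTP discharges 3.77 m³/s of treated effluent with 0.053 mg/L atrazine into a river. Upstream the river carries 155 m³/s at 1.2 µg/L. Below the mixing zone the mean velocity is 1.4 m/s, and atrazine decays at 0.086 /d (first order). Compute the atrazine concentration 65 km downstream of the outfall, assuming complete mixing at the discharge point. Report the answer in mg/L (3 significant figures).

1.2 µg/L = 0.0012 mg/L.
After complete mixing, C₀ = (3.77·0.053 + 155·0.0012) / 158.8 = 0.00243 mg/L.
Travel time t = 6.5e+04 m / 1.4 m/s = 4.643e+04 s = 0.5374 d.
C = 0.00243·exp(−0.086·0.5374) = 0.00243·0.9548 = 0.00232 mg/L.

0.00232 mg/L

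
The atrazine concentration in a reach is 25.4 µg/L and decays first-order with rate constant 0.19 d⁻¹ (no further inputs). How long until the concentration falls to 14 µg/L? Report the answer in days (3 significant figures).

3.14 d

t = ln(C₀/C)/k = ln(25.4/14)/0.19 = 0.5957/0.19 = 3.135 d.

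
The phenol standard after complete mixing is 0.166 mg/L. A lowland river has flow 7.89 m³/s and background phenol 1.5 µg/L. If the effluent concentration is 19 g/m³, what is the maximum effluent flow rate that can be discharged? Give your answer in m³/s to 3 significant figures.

0.0689 m³/s

1.5 µg/L = 0.0015 mg/L.
Mass balance at complete mixing: C_std·(Q_w + Q_r) = Q_w·C_e + Q_r·C_b.
Rearranging, Q_w = Q_r·(C_std − C_b)/(C_e − C_std) = 7.89·(0.166 − 0.0015) / (19 − 0.166) = 0.06891 m³/s.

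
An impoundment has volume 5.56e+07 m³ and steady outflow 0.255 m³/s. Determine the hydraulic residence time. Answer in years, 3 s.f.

Q = 0.255 m³/s × 3.156e+07 s/yr = 8.047e+06 m³/yr.
Hydraulic residence time τ = V/Q = 5.56e+07/8.047e+06 = 6.909 yr.

6.91 yr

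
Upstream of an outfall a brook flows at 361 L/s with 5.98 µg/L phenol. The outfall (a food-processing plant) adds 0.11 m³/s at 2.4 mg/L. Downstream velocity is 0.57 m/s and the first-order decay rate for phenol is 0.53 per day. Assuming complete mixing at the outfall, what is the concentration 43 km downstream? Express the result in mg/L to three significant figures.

0.356 mg/L

361 L/s = 0.361 m³/s.
5.98 µg/L = 0.00598 mg/L.
After complete mixing, C₀ = (0.11·2.4 + 0.361·0.00598) / 0.471 = 0.5651 mg/L.
Travel time t = 4.3e+04 m / 0.57 m/s = 7.544e+04 s = 0.8731 d.
C = 0.5651·exp(−0.53·0.8731) = 0.5651·0.6295 = 0.3558 mg/L.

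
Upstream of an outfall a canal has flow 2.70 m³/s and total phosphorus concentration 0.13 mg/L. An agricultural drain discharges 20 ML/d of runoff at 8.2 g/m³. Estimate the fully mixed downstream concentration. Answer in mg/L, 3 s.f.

0.767 mg/L

20 ML/d = 0.2315 m³/s.
Conservation of mass across the mixing zone: C = (0.2315·8.2 + 2.7·0.13) / (0.2315 + 2.7) = 2.249/2.931 = 0.7672 mg/L.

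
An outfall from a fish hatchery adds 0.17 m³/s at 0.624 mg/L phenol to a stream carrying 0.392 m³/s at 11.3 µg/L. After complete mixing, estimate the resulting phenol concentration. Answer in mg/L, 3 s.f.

0.197 mg/L

11.3 µg/L = 0.0113 mg/L.
Flow-weighted mixing gives C = (0.17·0.624 + 0.392·0.0113) / (0.17 + 0.392) = 0.1105/0.562 = 0.1966 mg/L.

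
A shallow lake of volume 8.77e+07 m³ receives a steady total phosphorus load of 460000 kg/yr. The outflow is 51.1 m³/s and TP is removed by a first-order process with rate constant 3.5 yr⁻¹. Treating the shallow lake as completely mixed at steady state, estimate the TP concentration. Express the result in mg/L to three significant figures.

Outflow Q = 51.1 m³/s × 3.156e+07 s/yr = 1.613e+09 m³/yr.
Steady-state CSTR mass balance: W = Q·C + k·V·C, so C = W/(Q + kV).
Q + kV = 1.613e+09 + 3.5·8.77e+07 = 1.92e+09 m³/yr.
C = 460000/1.92e+09 = 0.0002396 kg/m³ = 0.2396 mg/L.

0.240 mg/L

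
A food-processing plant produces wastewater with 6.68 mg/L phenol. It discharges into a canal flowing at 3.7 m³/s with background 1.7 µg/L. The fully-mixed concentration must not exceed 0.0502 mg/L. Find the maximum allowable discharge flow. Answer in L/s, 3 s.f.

27.1 L/s

1.7 µg/L = 0.0017 mg/L.
Mass balance at complete mixing: C_std·(Q_w + Q_r) = Q_w·C_e + Q_r·C_b.
Rearranging, Q_w = Q_r·(C_std − C_b)/(C_e − C_std) = 3.7·(0.0502 − 0.0017) / (6.68 − 0.0502) = 0.02707 m³/s.
= 27.07 L/s.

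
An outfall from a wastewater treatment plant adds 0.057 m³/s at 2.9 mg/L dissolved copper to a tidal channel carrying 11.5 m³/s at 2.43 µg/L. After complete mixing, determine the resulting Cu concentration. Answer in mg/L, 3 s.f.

2.43 µg/L = 0.00243 mg/L.
Conservation of mass across the mixing zone: C = (0.057·2.9 + 11.5·0.00243) / (0.057 + 11.5) = 0.1932/11.56 = 0.01672 mg/L.

0.0167 mg/L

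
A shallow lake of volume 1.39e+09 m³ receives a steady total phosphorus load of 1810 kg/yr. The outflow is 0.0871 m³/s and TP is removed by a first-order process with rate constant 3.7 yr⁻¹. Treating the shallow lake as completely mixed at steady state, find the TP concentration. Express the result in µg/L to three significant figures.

Outflow Q = 0.0871 m³/s × 3.156e+07 s/yr = 2.749e+06 m³/yr.
Steady-state CSTR mass balance: W = Q·C + k·V·C, so C = W/(Q + kV).
Q + kV = 2.749e+06 + 3.7·1.39e+09 = 5.146e+09 m³/yr.
C = 1810/5.146e+09 = 3.517e-07 kg/m³ = 0.0003517 mg/L = 0.3517 µg/L.

0.352 µg/L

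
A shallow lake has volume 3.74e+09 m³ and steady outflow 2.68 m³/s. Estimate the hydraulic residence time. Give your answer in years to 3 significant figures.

Q = 2.68 m³/s × 3.156e+07 s/yr = 8.457e+07 m³/yr.
Hydraulic residence time τ = V/Q = 3.74e+09/8.457e+07 = 44.22 yr.

44.2 yr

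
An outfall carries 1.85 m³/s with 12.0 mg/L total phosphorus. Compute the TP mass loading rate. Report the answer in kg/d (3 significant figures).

1920 kg/d

Mass flux = Q·C = 1.85 m³/s × 12 g/m³ = 22.2 g/s.
= 22.2 g/s × 86.4 = 1918 kg/d.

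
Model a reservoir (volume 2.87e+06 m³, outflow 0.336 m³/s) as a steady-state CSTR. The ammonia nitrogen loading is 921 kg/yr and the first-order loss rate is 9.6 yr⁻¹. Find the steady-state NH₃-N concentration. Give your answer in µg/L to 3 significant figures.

Outflow Q = 0.336 m³/s × 3.156e+07 s/yr = 1.06e+07 m³/yr.
Steady-state CSTR mass balance: W = Q·C + k·V·C, so C = W/(Q + kV).
Q + kV = 1.06e+07 + 9.6·2.87e+06 = 3.816e+07 m³/yr.
C = 921/3.816e+07 = 2.414e-05 kg/m³ = 0.02414 mg/L = 24.14 µg/L.

24.1 µg/L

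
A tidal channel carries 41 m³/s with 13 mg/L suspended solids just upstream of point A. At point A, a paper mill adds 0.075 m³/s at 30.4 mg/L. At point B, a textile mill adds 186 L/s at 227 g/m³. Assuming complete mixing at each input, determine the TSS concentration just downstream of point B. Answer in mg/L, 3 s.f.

After input A: C = (41·13 + 0.075·30.4) / 41.08 = 13.03 mg/L.
186 L/s = 0.186 m³/s.
After input B: C = (41.08·13.03 + 0.186·227) / 41.26 = 14 mg/L.

14.0 mg/L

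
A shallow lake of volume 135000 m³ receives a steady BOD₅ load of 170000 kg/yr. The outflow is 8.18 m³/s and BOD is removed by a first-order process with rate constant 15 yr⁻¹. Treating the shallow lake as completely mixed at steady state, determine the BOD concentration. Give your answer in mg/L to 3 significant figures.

0.653 mg/L

Outflow Q = 8.18 m³/s × 3.156e+07 s/yr = 2.581e+08 m³/yr.
Steady-state CSTR mass balance: W = Q·C + k·V·C, so C = W/(Q + kV).
Q + kV = 2.581e+08 + 15·135000 = 2.602e+08 m³/yr.
C = 170000/2.602e+08 = 0.0006534 kg/m³ = 0.6534 mg/L.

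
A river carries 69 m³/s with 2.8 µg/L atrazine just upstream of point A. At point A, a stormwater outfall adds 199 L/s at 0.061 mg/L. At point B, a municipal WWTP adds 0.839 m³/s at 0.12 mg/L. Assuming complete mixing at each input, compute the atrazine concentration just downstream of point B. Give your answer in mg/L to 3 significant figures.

2.8 µg/L = 0.0028 mg/L.
199 L/s = 0.199 m³/s.
After input A: C = (69·0.0028 + 0.199·0.061) / 69.2 = 0.002967 mg/L.
After input B: C = (69.2·0.002967 + 0.839·0.12) / 70.04 = 0.004369 mg/L.

0.00437 mg/L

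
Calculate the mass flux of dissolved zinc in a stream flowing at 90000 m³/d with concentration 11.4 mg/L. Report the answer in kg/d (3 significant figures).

90000 m³/d = 1.042 m³/s.
Mass flux = Q·C = 1.042 m³/s × 11.4 g/m³ = 11.87 g/s.
= 11.87 g/s × 86.4 = 1026 kg/d.

1030 kg/d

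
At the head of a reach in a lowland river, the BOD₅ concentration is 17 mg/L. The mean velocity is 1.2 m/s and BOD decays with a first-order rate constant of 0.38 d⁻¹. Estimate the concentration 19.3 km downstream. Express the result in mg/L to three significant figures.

15.8 mg/L

Travel time t = 19.3 km / 1.2 m/s = 1.93e+04/1.2 = 1.608e+04 s = 0.1861 d.
First-order decay: C = 17·exp(−0.38·0.1861) = 17·0.9317 = 15.84 mg/L.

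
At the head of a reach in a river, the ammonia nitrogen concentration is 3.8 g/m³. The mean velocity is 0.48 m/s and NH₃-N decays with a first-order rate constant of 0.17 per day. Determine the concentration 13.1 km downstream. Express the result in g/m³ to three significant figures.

Travel time t = 13.1 km / 0.48 m/s = 1.31e+04/0.48 = 2.729e+04 s = 0.3159 d.
First-order decay: C = 3.8·exp(−0.17·0.3159) = 3.8·0.9477 = 3.601 g/m³.

3.60 g/m³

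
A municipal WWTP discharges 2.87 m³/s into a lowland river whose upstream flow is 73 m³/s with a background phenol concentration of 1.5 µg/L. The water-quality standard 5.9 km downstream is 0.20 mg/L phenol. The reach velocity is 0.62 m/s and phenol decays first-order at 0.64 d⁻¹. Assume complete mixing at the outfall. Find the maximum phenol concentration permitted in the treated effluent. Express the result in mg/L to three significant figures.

5.64 mg/L

1.5 µg/L = 0.0015 mg/L.
Travel time to the compliance point: t = 5900/0.62 = 9516 s = 0.1101 d; decay factor exp(−0.64·0.1101) = 0.9319.
So the concentration just after mixing may be at most 0.2/0.9319 = 0.2146 mg/L.
Mass balance: 0.2146·75.87 = 2.87·Cₑ + 73·0.0015.
Cₑ = (16.28 − 0.1095) / 2.87 = 5.635 mg/L.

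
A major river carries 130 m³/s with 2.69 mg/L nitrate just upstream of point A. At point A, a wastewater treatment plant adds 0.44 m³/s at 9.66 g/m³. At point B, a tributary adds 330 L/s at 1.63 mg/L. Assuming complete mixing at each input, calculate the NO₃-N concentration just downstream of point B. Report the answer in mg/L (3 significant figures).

After input A: C = (130·2.69 + 0.44·9.66) / 130.4 = 2.714 mg/L.
330 L/s = 0.33 m³/s.
After input B: C = (130.4·2.714 + 0.33·1.63) / 130.8 = 2.711 mg/L.

2.71 mg/L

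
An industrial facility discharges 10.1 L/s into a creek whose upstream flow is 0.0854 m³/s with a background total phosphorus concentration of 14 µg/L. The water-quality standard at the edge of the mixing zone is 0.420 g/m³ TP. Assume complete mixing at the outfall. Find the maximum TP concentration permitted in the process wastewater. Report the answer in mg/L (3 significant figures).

3.85 mg/L

10.1 L/s = 0.0101 m³/s.
14 µg/L = 0.014 mg/L.
Mass balance: 0.42·0.0955 = 0.0101·Cₑ + 0.0854·0.014.
Cₑ = (0.04011 − 0.001196) / 0.0101 = 3.853 mg/L.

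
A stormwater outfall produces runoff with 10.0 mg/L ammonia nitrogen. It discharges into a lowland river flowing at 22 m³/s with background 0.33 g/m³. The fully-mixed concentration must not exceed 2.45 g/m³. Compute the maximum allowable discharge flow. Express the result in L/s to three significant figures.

6180 L/s

Mass balance at complete mixing: C_std·(Q_w + Q_r) = Q_w·C_e + Q_r·C_b.
Rearranging, Q_w = Q_r·(C_std − C_b)/(C_e − C_std) = 22·(2.45 − 0.33) / (10 − 2.45) = 6.177 m³/s.
= 6177 L/s.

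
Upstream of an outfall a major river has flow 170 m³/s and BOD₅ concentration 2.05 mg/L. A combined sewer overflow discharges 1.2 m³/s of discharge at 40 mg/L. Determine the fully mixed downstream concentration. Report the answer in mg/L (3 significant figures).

2.32 mg/L

Conservation of mass across the mixing zone: C = (1.2·40 + 170·2.05) / (1.2 + 170) = 396.5/171.2 = 2.316 mg/L.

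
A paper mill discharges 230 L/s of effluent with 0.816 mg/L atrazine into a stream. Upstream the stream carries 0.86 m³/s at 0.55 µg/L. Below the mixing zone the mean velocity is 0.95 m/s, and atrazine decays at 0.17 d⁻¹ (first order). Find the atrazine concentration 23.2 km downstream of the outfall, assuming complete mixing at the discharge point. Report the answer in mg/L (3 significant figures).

230 L/s = 0.23 m³/s.
0.55 µg/L = 0.00055 mg/L.
After complete mixing, C₀ = (0.23·0.816 + 0.86·0.00055) / 1.09 = 0.1726 mg/L.
Travel time t = 2.32e+04 m / 0.95 m/s = 2.442e+04 s = 0.2827 d.
C = 0.1726·exp(−0.17·0.2827) = 0.1726·0.9531 = 0.1645 mg/L.

0.165 mg/L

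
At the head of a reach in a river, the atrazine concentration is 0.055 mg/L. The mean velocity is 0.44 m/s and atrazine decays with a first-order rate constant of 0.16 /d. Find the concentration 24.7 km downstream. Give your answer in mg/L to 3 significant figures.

Travel time t = 24.7 km / 0.44 m/s = 2.47e+04/0.44 = 5.614e+04 s = 0.6497 d.
First-order decay: C = 0.055·exp(−0.16·0.6497) = 0.055·0.9013 = 0.04957 mg/L.

0.0496 mg/L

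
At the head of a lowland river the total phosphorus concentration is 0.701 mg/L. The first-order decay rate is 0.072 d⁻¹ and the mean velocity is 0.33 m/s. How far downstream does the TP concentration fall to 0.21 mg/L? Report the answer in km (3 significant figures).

From C = C₀·e^(−kt), t = ln(C₀/C)/k = ln(0.701/0.21)/0.072 = 1.205/0.072 = 16.74 d.
Distance = v·t = 0.33 m/s × 1.446e+06 s = 4.773e+05 m = 477.3 km.

477 km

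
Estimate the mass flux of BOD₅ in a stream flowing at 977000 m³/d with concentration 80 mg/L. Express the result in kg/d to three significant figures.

977000 m³/d = 11.31 m³/s.
Mass flux = Q·C = 11.31 m³/s × 80 g/m³ = 904.6 g/s.
= 904.6 g/s × 86.4 = 7.816e+04 kg/d.

78200 kg/d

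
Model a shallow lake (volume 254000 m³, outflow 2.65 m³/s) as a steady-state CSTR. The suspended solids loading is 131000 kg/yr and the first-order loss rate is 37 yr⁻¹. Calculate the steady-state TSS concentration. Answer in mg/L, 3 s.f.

1.41 mg/L

Outflow Q = 2.65 m³/s × 3.156e+07 s/yr = 8.363e+07 m³/yr.
Steady-state CSTR mass balance: W = Q·C + k·V·C, so C = W/(Q + kV).
Q + kV = 8.363e+07 + 37·254000 = 9.303e+07 m³/yr.
C = 131000/9.303e+07 = 0.001408 kg/m³ = 1.408 mg/L.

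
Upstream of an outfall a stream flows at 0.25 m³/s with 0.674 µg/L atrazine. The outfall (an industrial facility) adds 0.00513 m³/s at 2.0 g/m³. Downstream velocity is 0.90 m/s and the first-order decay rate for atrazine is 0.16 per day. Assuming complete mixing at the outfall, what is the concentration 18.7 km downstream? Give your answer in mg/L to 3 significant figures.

0.674 µg/L = 0.000674 mg/L.
After complete mixing, C₀ = (0.00513·2 + 0.25·0.000674) / 0.2551 = 0.04088 mg/L.
Travel time t = 1.87e+04 m / 0.90 m/s = 2.078e+04 s = 0.2405 d.
C = 0.04088·exp(−0.16·0.2405) = 0.04088·0.9623 = 0.03933 mg/L.

0.0393 mg/L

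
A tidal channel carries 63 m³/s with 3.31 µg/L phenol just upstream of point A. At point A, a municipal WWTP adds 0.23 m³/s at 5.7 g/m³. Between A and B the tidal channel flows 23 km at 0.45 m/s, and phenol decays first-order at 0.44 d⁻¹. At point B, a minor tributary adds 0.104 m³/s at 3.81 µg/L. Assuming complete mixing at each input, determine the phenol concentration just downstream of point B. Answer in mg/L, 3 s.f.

0.0185 mg/L

3.31 µg/L = 0.00331 mg/L.
After input A: C = (63·0.00331 + 0.23·5.7) / 63.23 = 0.02403 mg/L.
Over the 23 km reach to input B (t = 5.111e+04 s = 0.5916 d), decay gives C = 0.02403·exp(−0.44·0.5916) = 0.01852 mg/L.
3.81 µg/L = 0.00381 mg/L.
After input B: C = (63.23·0.01852 + 0.104·0.00381) / 63.33 = 0.0185 mg/L.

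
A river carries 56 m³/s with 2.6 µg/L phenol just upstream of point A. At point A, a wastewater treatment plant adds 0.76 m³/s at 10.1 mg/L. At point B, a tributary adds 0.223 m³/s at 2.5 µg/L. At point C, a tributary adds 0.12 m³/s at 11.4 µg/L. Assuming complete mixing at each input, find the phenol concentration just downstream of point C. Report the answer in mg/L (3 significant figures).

2.6 µg/L = 0.0026 mg/L.
After input A: C = (56·0.0026 + 0.76·10.1) / 56.76 = 0.1378 mg/L.
2.5 µg/L = 0.0025 mg/L.
After input B: C = (56.76·0.1378 + 0.223·0.0025) / 56.98 = 0.1373 mg/L.
11.4 µg/L = 0.0114 mg/L.
After input C: C = (56.98·0.1373 + 0.12·0.0114) / 57.1 = 0.137 mg/L.

0.137 mg/L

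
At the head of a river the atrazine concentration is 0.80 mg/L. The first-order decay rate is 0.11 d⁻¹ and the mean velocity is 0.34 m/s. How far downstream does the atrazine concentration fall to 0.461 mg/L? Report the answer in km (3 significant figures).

147 km

From C = C₀·e^(−kt), t = ln(C₀/C)/k = ln(0.80/0.461)/0.11 = 0.5512/0.11 = 5.011 d.
Distance = v·t = 0.34 m/s × 4.33e+05 s = 1.472e+05 m = 147.2 km.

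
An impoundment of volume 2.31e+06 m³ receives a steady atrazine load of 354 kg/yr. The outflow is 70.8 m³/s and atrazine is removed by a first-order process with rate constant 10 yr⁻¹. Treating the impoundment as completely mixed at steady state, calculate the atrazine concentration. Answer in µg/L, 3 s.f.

0.157 µg/L

Outflow Q = 70.8 m³/s × 3.156e+07 s/yr = 2.234e+09 m³/yr.
Steady-state CSTR mass balance: W = Q·C + k·V·C, so C = W/(Q + kV).
Q + kV = 2.234e+09 + 10·2.31e+06 = 2.257e+09 m³/yr.
C = 354/2.257e+09 = 1.568e-07 kg/m³ = 0.0001568 mg/L = 0.1568 µg/L.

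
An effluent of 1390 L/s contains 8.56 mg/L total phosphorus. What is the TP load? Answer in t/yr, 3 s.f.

1390 L/s = 1.39 m³/s.
Mass flux = Q·C = 1.39 m³/s × 8.56 g/m³ = 11.9 g/s.
= 11.9 g/s × 31.56 = 375.5 t/yr.

375 t/yr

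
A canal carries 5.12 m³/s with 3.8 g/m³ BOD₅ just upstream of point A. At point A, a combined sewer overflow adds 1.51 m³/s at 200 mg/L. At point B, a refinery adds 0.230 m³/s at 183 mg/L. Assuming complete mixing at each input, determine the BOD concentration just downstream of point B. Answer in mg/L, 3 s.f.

53.0 mg/L

After input A: C = (5.12·3.8 + 1.51·200) / 6.63 = 48.49 mg/L.
After input B: C = (6.63·48.49 + 0.23·183) / 6.86 = 53 mg/L.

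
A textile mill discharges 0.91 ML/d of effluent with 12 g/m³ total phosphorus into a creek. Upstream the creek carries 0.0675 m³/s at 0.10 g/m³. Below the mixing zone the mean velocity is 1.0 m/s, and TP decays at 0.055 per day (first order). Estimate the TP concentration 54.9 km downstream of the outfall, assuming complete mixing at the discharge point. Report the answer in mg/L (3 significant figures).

1.65 mg/L

0.91 ML/d = 0.01053 m³/s.
After complete mixing, C₀ = (0.01053·12 + 0.0675·0.1) / 0.07803 = 1.706 mg/L.
Travel time t = 5.49e+04 m / 1.0 m/s = 5.49e+04 s = 0.6354 d.
C = 1.706·exp(−0.055·0.6354) = 1.706·0.9657 = 1.648 mg/L.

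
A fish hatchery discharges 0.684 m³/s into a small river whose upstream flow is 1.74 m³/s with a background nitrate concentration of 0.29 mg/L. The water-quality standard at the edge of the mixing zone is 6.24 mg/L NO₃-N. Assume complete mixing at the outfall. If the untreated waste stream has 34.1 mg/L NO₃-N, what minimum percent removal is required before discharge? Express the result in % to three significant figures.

37.3 %

Mass balance: 6.24·2.424 = 0.684·Cₑ + 1.74·0.29.
Cₑ = (15.13 − 0.5046) / 0.684 = 21.38 mg/L.
Required removal = 1 − 21.38/34.1 = 37.31 %.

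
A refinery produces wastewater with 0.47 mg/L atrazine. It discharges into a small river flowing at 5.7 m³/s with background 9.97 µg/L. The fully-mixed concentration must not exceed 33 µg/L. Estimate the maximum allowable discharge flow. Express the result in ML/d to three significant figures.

9.97 µg/L = 0.00997 mg/L.
33 µg/L = 0.033 mg/L.
Mass balance at complete mixing: C_std·(Q_w + Q_r) = Q_w·C_e + Q_r·C_b.
Rearranging, Q_w = Q_r·(C_std − C_b)/(C_e − C_std) = 5.7·(0.033 − 0.00997) / (0.47 − 0.033) = 0.3004 m³/s.
= 25.95 ML/d.

26.0 ML/d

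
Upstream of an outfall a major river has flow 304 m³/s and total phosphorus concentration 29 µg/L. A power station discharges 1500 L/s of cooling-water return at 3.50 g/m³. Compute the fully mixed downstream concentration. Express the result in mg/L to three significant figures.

0.0460 mg/L

1500 L/s = 1.5 m³/s.
29 µg/L = 0.029 mg/L.
Conservation of mass across the mixing zone: C = (1.5·3.5 + 304·0.029) / (1.5 + 304) = 14.07/305.5 = 0.04604 mg/L.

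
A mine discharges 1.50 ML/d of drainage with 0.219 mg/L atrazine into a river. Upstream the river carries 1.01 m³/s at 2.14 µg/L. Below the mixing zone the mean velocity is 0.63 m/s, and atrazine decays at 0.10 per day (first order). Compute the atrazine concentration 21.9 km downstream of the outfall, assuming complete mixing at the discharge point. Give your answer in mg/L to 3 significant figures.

1.50 ML/d = 0.01736 m³/s.
2.14 µg/L = 0.00214 mg/L.
After complete mixing, C₀ = (0.01736·0.219 + 1.01·0.00214) / 1.027 = 0.005805 mg/L.
Travel time t = 2.19e+04 m / 0.63 m/s = 3.476e+04 s = 0.4023 d.
C = 0.005805·exp(−0.10·0.4023) = 0.005805·0.9606 = 0.005576 mg/L.

0.00558 mg/L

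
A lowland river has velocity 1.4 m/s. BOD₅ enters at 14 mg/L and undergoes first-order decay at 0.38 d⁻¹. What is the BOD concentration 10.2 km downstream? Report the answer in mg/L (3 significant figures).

13.6 mg/L

Travel time t = 10.2 km / 1.4 m/s = 1.02e+04/1.4 = 7286 s = 0.08433 d.
First-order decay: C = 14·exp(−0.38·0.08433) = 14·0.9685 = 13.56 mg/L.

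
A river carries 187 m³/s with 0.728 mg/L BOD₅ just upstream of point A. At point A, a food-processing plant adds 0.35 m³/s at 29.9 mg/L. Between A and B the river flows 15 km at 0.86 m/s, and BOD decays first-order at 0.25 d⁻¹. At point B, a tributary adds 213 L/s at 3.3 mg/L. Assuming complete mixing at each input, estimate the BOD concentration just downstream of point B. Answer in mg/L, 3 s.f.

After input A: C = (187·0.728 + 0.35·29.9) / 187.3 = 0.7825 mg/L.
Over the 15 km reach to input B (t = 1.744e+04 s = 0.2019 d), decay gives C = 0.7825·exp(−0.25·0.2019) = 0.744 mg/L.
213 L/s = 0.213 m³/s.
After input B: C = (187.3·0.744 + 0.213·3.3) / 187.6 = 0.7469 mg/L.

0.747 mg/L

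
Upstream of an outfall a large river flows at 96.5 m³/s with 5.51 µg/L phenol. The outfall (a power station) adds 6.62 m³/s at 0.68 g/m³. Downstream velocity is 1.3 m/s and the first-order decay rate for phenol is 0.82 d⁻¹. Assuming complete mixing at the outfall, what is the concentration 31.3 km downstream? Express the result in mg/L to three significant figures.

5.51 µg/L = 0.00551 mg/L.
After complete mixing, C₀ = (6.62·0.68 + 96.5·0.00551) / 103.1 = 0.04881 mg/L.
Travel time t = 3.13e+04 m / 1.3 m/s = 2.408e+04 s = 0.2787 d.
C = 0.04881·exp(−0.82·0.2787) = 0.04881·0.7957 = 0.03884 mg/L.

0.0388 mg/L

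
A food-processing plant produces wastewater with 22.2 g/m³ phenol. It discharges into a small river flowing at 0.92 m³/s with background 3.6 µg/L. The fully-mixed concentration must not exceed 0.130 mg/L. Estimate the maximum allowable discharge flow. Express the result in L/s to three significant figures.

5.27 L/s

3.6 µg/L = 0.0036 mg/L.
Mass balance at complete mixing: C_std·(Q_w + Q_r) = Q_w·C_e + Q_r·C_b.
Rearranging, Q_w = Q_r·(C_std − C_b)/(C_e − C_std) = 0.92·(0.13 − 0.0036) / (22.2 − 0.13) = 0.005269 m³/s.
= 5.269 L/s.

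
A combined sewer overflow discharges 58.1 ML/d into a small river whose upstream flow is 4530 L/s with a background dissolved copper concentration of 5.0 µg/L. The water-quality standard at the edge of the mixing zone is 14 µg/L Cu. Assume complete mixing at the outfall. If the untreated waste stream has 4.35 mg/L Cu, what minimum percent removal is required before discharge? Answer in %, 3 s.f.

98.3 %

58.1 ML/d = 0.6725 m³/s.
4530 L/s = 4.53 m³/s.
5.0 µg/L = 0.005 mg/L.
14 µg/L = 0.014 mg/L.
Mass balance: 0.014·5.202 = 0.6725·Cₑ + 4.53·0.005.
Cₑ = (0.07283 − 0.02265) / 0.6725 = 0.07463 mg/L.
Required removal = 1 − 0.07463/4.35 = 98.28 %.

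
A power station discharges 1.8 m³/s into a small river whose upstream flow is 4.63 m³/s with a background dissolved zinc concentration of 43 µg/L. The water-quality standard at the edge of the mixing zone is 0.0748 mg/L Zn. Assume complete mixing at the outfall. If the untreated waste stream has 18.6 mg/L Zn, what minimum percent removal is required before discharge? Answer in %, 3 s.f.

43 µg/L = 0.043 mg/L.
Mass balance: 0.0748·6.43 = 1.8·Cₑ + 4.63·0.043.
Cₑ = (0.481 − 0.1991) / 1.8 = 0.1566 mg/L.
Required removal = 1 − 0.1566/18.6 = 99.16 %.

99.2 %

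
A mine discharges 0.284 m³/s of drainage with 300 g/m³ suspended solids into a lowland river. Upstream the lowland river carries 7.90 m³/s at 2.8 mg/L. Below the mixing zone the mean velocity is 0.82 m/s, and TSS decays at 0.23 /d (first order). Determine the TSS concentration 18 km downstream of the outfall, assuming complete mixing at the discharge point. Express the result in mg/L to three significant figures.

12.4 mg/L

After complete mixing, C₀ = (0.284·300 + 7.9·2.8) / 8.184 = 13.11 mg/L.
Travel time t = 1.8e+04 m / 0.82 m/s = 2.195e+04 s = 0.2541 d.
C = 13.11·exp(−0.23·0.2541) = 13.11·0.9432 = 12.37 mg/L.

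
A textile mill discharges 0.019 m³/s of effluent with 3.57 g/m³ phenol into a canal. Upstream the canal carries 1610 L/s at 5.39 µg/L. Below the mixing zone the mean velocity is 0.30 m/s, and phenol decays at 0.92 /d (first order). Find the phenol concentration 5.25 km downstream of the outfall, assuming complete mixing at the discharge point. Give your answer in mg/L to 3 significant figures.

0.0390 mg/L

1610 L/s = 1.61 m³/s.
5.39 µg/L = 0.00539 mg/L.
After complete mixing, C₀ = (0.019·3.57 + 1.61·0.00539) / 1.629 = 0.04697 mg/L.
Travel time t = 5250 m / 0.30 m/s = 1.75e+04 s = 0.2025 d.
C = 0.04697·exp(−0.92·0.2025) = 0.04697·0.83 = 0.03898 mg/L.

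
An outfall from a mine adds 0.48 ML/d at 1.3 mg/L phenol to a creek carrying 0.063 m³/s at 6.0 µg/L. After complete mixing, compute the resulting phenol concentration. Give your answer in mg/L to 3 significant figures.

0.111 mg/L

0.48 ML/d = 0.005556 m³/s.
6.0 µg/L = 0.006 mg/L.
Flow-weighted mixing gives C = (0.005556·1.3 + 0.063·0.006) / (0.005556 + 0.063) = 0.0076/0.06856 = 0.1109 mg/L.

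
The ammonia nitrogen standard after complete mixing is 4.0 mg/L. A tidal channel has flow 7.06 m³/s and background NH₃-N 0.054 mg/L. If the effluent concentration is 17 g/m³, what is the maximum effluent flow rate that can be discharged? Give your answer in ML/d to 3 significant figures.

Mass balance at complete mixing: C_std·(Q_w + Q_r) = Q_w·C_e + Q_r·C_b.
Rearranging, Q_w = Q_r·(C_std − C_b)/(C_e − C_std) = 7.06·(4 − 0.054) / (17 − 4) = 2.143 m³/s.
= 185.2 ML/d.

185 ML/d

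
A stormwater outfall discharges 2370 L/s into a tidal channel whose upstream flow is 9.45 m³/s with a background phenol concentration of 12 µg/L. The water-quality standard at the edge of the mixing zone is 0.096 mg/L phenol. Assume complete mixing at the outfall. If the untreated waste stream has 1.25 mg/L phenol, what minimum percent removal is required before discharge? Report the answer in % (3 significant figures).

2370 L/s = 2.37 m³/s.
12 µg/L = 0.012 mg/L.
Mass balance: 0.096·11.82 = 2.37·Cₑ + 9.45·0.012.
Cₑ = (1.135 − 0.1134) / 2.37 = 0.4309 mg/L.
Required removal = 1 − 0.4309/1.25 = 65.53 %.

65.5 %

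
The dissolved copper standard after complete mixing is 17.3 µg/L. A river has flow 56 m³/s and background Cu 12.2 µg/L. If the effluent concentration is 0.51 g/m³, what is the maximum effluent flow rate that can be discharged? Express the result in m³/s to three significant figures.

12.2 µg/L = 0.0122 mg/L.
17.3 µg/L = 0.0173 mg/L.
Mass balance at complete mixing: C_std·(Q_w + Q_r) = Q_w·C_e + Q_r·C_b.
Rearranging, Q_w = Q_r·(C_std − C_b)/(C_e − C_std) = 56·(0.0173 − 0.0122) / (0.51 − 0.0173) = 0.5797 m³/s.

0.580 m³/s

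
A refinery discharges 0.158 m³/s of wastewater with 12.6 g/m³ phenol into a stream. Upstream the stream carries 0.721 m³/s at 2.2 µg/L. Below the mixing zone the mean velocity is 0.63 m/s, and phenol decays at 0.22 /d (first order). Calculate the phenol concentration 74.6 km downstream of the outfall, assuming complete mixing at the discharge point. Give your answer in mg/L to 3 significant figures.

1.68 mg/L

2.2 µg/L = 0.0022 mg/L.
After complete mixing, C₀ = (0.158·12.6 + 0.721·0.0022) / 0.879 = 2.267 mg/L.
Travel time t = 7.46e+04 m / 0.63 m/s = 1.184e+05 s = 1.371 d.
C = 2.267·exp(−0.22·1.371) = 2.267·0.7397 = 1.677 mg/L.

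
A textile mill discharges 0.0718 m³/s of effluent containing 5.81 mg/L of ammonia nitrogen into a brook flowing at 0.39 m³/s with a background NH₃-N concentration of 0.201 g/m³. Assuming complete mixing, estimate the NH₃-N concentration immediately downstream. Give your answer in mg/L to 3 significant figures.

Flow-weighted mixing gives C = (0.0718·5.81 + 0.39·0.201) / (0.0718 + 0.39) = 0.4955/0.4618 = 1.073 mg/L.

1.07 mg/L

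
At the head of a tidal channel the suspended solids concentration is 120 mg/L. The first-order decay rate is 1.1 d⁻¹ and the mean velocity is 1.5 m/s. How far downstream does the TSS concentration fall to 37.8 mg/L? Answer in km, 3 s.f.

From C = C₀·e^(−kt), t = ln(C₀/C)/k = ln(120/37.8)/1.1 = 1.155/1.1 = 1.05 d.
Distance = v·t = 1.5 m/s × 9.073e+04 s = 1.361e+05 m = 136.1 km.

136 km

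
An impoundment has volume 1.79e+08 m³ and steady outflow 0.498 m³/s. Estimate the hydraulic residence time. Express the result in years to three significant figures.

11.4 yr

Q = 0.498 m³/s × 3.156e+07 s/yr = 1.572e+07 m³/yr.
Hydraulic residence time τ = V/Q = 1.79e+08/1.572e+07 = 11.39 yr.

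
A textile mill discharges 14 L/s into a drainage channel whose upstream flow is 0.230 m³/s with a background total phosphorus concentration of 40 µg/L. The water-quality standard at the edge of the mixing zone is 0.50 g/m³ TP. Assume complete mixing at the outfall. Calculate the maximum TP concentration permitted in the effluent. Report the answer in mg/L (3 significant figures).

14 L/s = 0.014 m³/s.
40 µg/L = 0.04 mg/L.
Mass balance: 0.5·0.244 = 0.014·Cₑ + 0.23·0.04.
Cₑ = (0.122 − 0.0092) / 0.014 = 8.057 mg/L.

8.06 mg/L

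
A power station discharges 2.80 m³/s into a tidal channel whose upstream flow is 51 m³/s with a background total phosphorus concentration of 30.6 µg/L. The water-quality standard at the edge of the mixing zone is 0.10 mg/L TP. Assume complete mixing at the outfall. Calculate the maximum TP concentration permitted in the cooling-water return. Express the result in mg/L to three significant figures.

1.36 mg/L

30.6 µg/L = 0.0306 mg/L.
Mass balance: 0.1·53.8 = 2.8·Cₑ + 51·0.0306.
Cₑ = (5.38 − 1.561) / 2.8 = 1.364 mg/L.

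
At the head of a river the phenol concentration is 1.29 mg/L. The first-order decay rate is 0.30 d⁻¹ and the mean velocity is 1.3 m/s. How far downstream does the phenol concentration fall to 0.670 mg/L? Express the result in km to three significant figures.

From C = C₀·e^(−kt), t = ln(C₀/C)/k = ln(1.29/0.670)/0.30 = 0.6551/0.30 = 2.184 d.
Distance = v·t = 1.3 m/s × 1.887e+05 s = 2.453e+05 m = 245.3 km.

245 km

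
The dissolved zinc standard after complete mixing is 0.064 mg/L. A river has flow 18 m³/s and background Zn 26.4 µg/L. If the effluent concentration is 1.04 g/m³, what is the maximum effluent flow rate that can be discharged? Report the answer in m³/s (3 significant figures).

0.693 m³/s

26.4 µg/L = 0.0264 mg/L.
Mass balance at complete mixing: C_std·(Q_w + Q_r) = Q_w·C_e + Q_r·C_b.
Rearranging, Q_w = Q_r·(C_std − C_b)/(C_e − C_std) = 18·(0.064 − 0.0264) / (1.04 − 0.064) = 0.6934 m³/s.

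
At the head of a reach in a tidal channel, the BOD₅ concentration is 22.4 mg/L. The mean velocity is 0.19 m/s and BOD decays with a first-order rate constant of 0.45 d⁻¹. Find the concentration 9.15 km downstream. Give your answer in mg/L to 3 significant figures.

17.4 mg/L

Travel time t = 9.15 km / 0.19 m/s = 9150/0.19 = 4.816e+04 s = 0.5574 d.
First-order decay: C = 22.4·exp(−0.45·0.5574) = 22.4·0.7782 = 17.43 mg/L.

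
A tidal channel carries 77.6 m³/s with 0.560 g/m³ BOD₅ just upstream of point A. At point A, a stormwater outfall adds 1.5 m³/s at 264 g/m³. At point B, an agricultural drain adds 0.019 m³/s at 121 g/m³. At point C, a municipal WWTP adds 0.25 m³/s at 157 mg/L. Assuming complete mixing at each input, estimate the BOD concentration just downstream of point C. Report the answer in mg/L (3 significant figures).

After input A: C = (77.6·0.56 + 1.5·264) / 79.1 = 5.556 mg/L.
After input B: C = (79.1·5.556 + 0.019·121) / 79.12 = 5.583 mg/L.
After input C: C = (79.12·5.583 + 0.25·157) / 79.37 = 6.06 mg/L.

6.06 mg/L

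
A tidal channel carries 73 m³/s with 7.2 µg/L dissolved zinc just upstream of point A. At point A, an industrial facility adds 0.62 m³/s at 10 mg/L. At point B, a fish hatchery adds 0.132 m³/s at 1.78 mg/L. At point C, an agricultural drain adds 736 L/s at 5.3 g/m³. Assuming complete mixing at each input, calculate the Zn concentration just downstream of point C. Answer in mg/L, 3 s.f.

7.2 µg/L = 0.0072 mg/L.
After input A: C = (73·0.0072 + 0.62·10) / 73.62 = 0.09136 mg/L.
After input B: C = (73.62·0.09136 + 0.132·1.78) / 73.75 = 0.09438 mg/L.
736 L/s = 0.736 m³/s.
After input C: C = (73.75·0.09438 + 0.736·5.3) / 74.49 = 0.1458 mg/L.

0.146 mg/L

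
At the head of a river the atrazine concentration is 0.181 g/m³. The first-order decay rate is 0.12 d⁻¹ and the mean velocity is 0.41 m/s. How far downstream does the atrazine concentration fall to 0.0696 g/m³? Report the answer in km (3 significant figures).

282 km

From C = C₀·e^(−kt), t = ln(C₀/C)/k = ln(0.181/0.0696)/0.12 = 0.9557/0.12 = 7.964 d.
Distance = v·t = 0.41 m/s × 6.881e+05 s = 2.821e+05 m = 282.1 km.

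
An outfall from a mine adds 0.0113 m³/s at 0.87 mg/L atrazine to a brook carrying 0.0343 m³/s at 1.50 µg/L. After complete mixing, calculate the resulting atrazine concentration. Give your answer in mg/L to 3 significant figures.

0.217 mg/L

1.50 µg/L = 0.0015 mg/L.
Conservation of mass across the mixing zone: C = (0.0113·0.87 + 0.0343·0.0015) / (0.0113 + 0.0343) = 0.009882/0.0456 = 0.2167 mg/L.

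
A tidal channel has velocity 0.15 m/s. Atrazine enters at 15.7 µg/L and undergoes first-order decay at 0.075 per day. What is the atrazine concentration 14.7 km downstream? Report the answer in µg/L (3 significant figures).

14.4 µg/L

Travel time t = 14.7 km / 0.15 m/s = 1.47e+04/0.15 = 9.8e+04 s = 1.134 d.
First-order decay: C = 15.7·exp(−0.075·1.134) = 15.7·0.9184 = 14.42 µg/L.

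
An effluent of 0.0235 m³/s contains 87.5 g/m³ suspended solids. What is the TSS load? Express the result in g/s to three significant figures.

2.06 g/s

Mass flux = Q·C = 0.0235 m³/s × 87.5 g/m³ = 2.056 g/s.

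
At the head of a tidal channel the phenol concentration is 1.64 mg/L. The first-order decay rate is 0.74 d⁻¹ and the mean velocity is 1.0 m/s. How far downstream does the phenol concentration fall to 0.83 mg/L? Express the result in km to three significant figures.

79.5 km

From C = C₀·e^(−kt), t = ln(C₀/C)/k = ln(1.64/0.83)/0.74 = 0.681/0.74 = 0.9203 d.
Distance = v·t = 1.0 m/s × 7.951e+04 s = 7.951e+04 m = 79.51 km.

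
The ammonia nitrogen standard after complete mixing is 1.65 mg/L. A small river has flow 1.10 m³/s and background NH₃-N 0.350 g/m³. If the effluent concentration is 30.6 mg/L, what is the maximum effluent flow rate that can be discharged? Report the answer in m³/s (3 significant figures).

Mass balance at complete mixing: C_std·(Q_w + Q_r) = Q_w·C_e + Q_r·C_b.
Rearranging, Q_w = Q_r·(C_std − C_b)/(C_e − C_std) = 1.10·(1.65 − 0.35) / (30.6 − 1.65) = 0.0494 m³/s.

0.0494 m³/s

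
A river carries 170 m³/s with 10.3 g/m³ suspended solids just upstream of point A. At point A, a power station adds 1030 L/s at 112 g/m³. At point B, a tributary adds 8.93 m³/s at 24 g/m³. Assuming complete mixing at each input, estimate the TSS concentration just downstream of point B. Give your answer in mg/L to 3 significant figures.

1030 L/s = 1.03 m³/s.
After input A: C = (170·10.3 + 1.03·112) / 171 = 10.91 mg/L.
After input B: C = (171·10.91 + 8.93·24) / 180 = 11.56 mg/L.

11.6 mg/L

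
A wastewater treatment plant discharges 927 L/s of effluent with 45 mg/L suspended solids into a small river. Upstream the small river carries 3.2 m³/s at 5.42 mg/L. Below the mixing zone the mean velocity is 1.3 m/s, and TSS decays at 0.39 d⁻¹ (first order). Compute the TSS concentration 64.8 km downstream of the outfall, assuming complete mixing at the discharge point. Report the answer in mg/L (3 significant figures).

927 L/s = 0.927 m³/s.
After complete mixing, C₀ = (0.927·45 + 3.2·5.42) / 4.127 = 14.31 mg/L.
Travel time t = 6.48e+04 m / 1.3 m/s = 4.985e+04 s = 0.5769 d.
C = 14.31·exp(−0.39·0.5769) = 14.31·0.7985 = 11.43 mg/L.

11.4 mg/L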